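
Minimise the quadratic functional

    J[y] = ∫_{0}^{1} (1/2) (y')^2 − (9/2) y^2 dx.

The Lagrangian is L = (1/2) (y')^2 − (9/2) y^2.
Compute ∂L/∂y = -9y, ∂L/∂y' = y'.
The Euler-Lagrange equation d/dx(∂L/∂y') − ∂L/∂y = 0 reduces to
    y'' + 9 y = 0.
Its general solution is
    y(x) = A sin(3x) + B cos(3x),
with A, B fixed by the endpoint conditions.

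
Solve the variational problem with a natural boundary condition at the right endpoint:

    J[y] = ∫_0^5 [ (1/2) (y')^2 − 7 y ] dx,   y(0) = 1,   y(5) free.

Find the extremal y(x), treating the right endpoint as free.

The Lagrangian L = (1/2) (y')^2 − 7 y gives
    ∂L/∂y = −7,   ∂L/∂y' = y'.
Euler-Lagrange: d/dx(y') − (−7) = 0, i.e. y'' + 7 = 0, so
    y(x) = −(7/2) x^2 + C1 x + C2.
Fixed left endpoint y(0) = 1 ⇒ C2 = 1.
The right endpoint x = 5 is free, so the natural (transversality) condition is ∂L/∂y' |_{x=5} = 0, i.e. y'(5) = 0.
Compute y'(x) = −7 x + C1, so y'(5) = −35 + C1 = 0 ⇒ C1 = 35.
Therefore the extremal is
    y(x) = −(7/2) x^2 + 35 x + 1.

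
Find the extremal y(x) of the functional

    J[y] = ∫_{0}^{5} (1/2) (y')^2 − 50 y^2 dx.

The Lagrangian is L = (1/2) (y')^2 − 50 y^2.
Compute ∂L/∂y = -100y, ∂L/∂y' = y'.
The Euler-Lagrange equation d/dx(∂L/∂y') − ∂L/∂y = 0 reduces to
    y'' + 100 y = 0.
Its general solution is
    y(x) = A sin(10x) + B cos(10x),
with A, B fixed by the endpoint conditions.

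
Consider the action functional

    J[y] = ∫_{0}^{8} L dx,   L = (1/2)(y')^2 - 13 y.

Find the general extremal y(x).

The Lagrangian is L = (1/2)(y')^2 - 13 y.
∂L/∂y = -13.
∂L/∂y' = y'.
The Euler-Lagrange equation d/dx(∂L/∂y') − ∂L/∂y = 0 becomes:
    y'' + 13 = 0
General solution: y(x) = -(13/2) x^2 + A x + B, where A and B are arbitrary constants fixed by the endpoint conditions.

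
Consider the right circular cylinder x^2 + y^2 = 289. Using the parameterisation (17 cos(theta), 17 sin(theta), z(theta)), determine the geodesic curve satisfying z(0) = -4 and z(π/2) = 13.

Parameterise the cylinder of radius R = 17 as
    r(θ) = (17 cos θ, 17 sin θ, z(θ)).
The arc-length element is
    ds = sqrt(289 + (dz/dθ)^2) dθ,
so the Lagrangian is L = sqrt(289 + z'^2).
L depends on z' only, not on z or θ, so ∂L/∂z = 0 and
    ∂L/∂z' = z' / sqrt(289 + z'^2).
The Euler-Lagrange equation gives
    d/dθ( z' / sqrt(289 + z'^2) ) = 0,
so z' is constant. Integrating once:
    z(θ) = a θ + b,
a helix on the cylinder (a straight line when the cylinder is unrolled). The constants a, b are determined by the endpoint conditions.
With endpoint conditions z(0) = -4 and z(π/2) = 13: from z(0) = b we get b = -4, and a·π/2 + -4 = 13 gives a = 34/π, so
    z(θ) = (34/π) θ − 4.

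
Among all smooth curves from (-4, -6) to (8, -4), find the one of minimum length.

Arc-length functional: J[y] = ∫ sqrt(1 + (y')^2) dx.
Lagrangian L = sqrt(1 + (y')^2) has no explicit y dependence, so ∂L/∂y = 0 and the Euler-Lagrange equation gives
    d/dx( y' / sqrt(1 + (y')^2) ) = 0  ⇒  y' / sqrt(1 + (y')^2) = const.
Hence y' is constant, so y(x) is affine.
Fitting the endpoints (-4, -6) and (8, -4):
    slope m = ((-4) − (-6)) / (8 − (-4)) = 1/6,
    intercept c = (-6) − m·(-4) = -16/3.
Extremal: y(x) = (1/6) x - 16/3.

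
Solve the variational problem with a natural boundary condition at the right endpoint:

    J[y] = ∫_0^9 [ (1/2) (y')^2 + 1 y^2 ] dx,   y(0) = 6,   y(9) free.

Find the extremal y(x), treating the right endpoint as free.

The Lagrangian L = (1/2) (y')^2 + 1 y^2 gives
    ∂L/∂y = 2 y,   ∂L/∂y' = y'.
Euler-Lagrange: y'' − 2 y = 0.
With k = sqrt(2), the general solution is
    y(x) = A cosh(sqrt(2) x) + B sinh(sqrt(2) x).
Fixed left endpoint y(0) = 6 ⇒ A = 6.
The right endpoint x = 9 is free, so the natural (transversality) condition is ∂L/∂y' |_{x=9} = 0, i.e. y'(9) = 0.
Compute y'(x) = A k sinh(k x) + B k cosh(k x), so
    y'(9) = A k sinh(k·9) + B k cosh(k·9) = 0
    ⇒ B = −A tanh(k·9) = − 6 tanh(sqrt(2)·9).
Therefore the extremal is
    y(x) = 6 cosh(sqrt(2) x) − 6 tanh(sqrt(2)·9) sinh(sqrt(2) x).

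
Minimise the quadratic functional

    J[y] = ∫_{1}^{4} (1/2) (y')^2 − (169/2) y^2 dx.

The Lagrangian is L = (1/2) (y')^2 − (169/2) y^2.
Compute ∂L/∂y = -169y, ∂L/∂y' = y'.
The Euler-Lagrange equation d/dx(∂L/∂y') − ∂L/∂y = 0 reduces to
    y'' + 169 y = 0.
Its general solution is
    y(x) = A sin(13x) + B cos(13x),
with A, B fixed by the endpoint conditions.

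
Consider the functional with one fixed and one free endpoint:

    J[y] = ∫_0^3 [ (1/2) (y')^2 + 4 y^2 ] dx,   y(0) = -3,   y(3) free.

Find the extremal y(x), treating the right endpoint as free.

The Lagrangian L = (1/2) (y')^2 + 4 y^2 gives
    ∂L/∂y = 8 y,   ∂L/∂y' = y'.
Euler-Lagrange: y'' − 8 y = 0.
With k = sqrt(8), the general solution is
    y(x) = A cosh(sqrt(8) x) + B sinh(sqrt(8) x).
Fixed left endpoint y(0) = -3 ⇒ A = -3.
The right endpoint x = 3 is free, so the natural (transversality) condition is ∂L/∂y' |_{x=3} = 0, i.e. y'(3) = 0.
Compute y'(x) = A k sinh(k x) + B k cosh(k x), so
    y'(3) = A k sinh(k·3) + B k cosh(k·3) = 0
    ⇒ B = −A tanh(k·3) = 3 tanh(sqrt(8)·3).
Therefore the extremal is
    y(x) = −3 cosh(sqrt(8) x) + 3 tanh(sqrt(8)·3) sinh(sqrt(8) x).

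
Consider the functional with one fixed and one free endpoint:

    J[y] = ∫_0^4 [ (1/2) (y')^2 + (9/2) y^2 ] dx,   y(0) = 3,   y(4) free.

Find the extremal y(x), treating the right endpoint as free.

The Lagrangian L = (1/2) (y')^2 + (9/2) y^2 gives
    ∂L/∂y = 9 y,   ∂L/∂y' = y'.
Euler-Lagrange: y'' − 9 y = 0.
With k = 3, the general solution is
    y(x) = A cosh(3 x) + B sinh(3 x).
Fixed left endpoint y(0) = 3 ⇒ A = 3.
The right endpoint x = 4 is free, so the natural (transversality) condition is ∂L/∂y' |_{x=4} = 0, i.e. y'(4) = 0.
Compute y'(x) = A k sinh(k x) + B k cosh(k x), so
    y'(4) = A k sinh(k·4) + B k cosh(k·4) = 0
    ⇒ B = −A tanh(k·4) = − 3 tanh(3·4).
Therefore the extremal is
    y(x) = 3 cosh(3 x) − 3 tanh(3·4) sinh(3 x).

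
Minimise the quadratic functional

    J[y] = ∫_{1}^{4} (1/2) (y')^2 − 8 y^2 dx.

The Lagrangian is L = (1/2) (y')^2 − 8 y^2.
Compute ∂L/∂y = -16y, ∂L/∂y' = y'.
The Euler-Lagrange equation d/dx(∂L/∂y') − ∂L/∂y = 0 reduces to
    y'' + 16 y = 0.
Its general solution is
    y(x) = A sin(4x) + B cos(4x),
with A, B fixed by the endpoint conditions.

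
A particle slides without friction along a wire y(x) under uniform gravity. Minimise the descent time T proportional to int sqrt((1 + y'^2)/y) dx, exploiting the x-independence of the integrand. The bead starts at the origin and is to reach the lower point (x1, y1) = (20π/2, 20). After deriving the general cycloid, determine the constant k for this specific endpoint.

The Lagrangian L = sqrt((1 + y'^2) / y) has no explicit x dependence, so the Beltrami identity applies:
    L − y' ∂L/∂y' = C.
Compute ∂L/∂y' = y' / sqrt(y (1 + y'^2)).
Substitute:
    sqrt((1 + y'^2)/y) − y'·y' / sqrt(y (1 + y'^2))
    = (1 + y'^2) / sqrt(y (1 + y'^2)) − y'^2 / sqrt(y (1 + y'^2))
    = 1 / sqrt(y (1 + y'^2)) = C.
Squaring and rearranging gives the first integral
    y (1 + y'^2) = 1/C^2 =: k   (constant).
Solving this first-order ODE by the substitution
    y = (k/2)(1 − cos θ)
yields the cycloid parameterisation
    x(θ) = (k/2)(θ − sin θ),   y(θ) = (k/2)(1 − cos θ).
The constant k is fixed by the endpoint condition.
Now fit the given lower endpoint (x1, y1) = (20π/2, 20). At the bottom of the first arch (θ = π), the parametric equations give
    y(π) = (k/2)(1 − cos π) = k,
    x(π) = (k/2)(π − sin π) = kπ/2.
Matching y(π) = 20 gives k = 20, consistent with x(π) = 20π/2. Therefore the specific cycloid is
    x(θ) = (20/2)(θ − sin θ),   y(θ) = (20/2)(1 − cos θ).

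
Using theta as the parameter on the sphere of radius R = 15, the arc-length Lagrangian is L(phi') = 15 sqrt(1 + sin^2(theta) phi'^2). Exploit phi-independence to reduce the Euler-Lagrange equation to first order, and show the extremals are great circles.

On the sphere of radius R = 15 with spherical coordinates (θ, φ), the induced metric is
    ds^2 = 225(dθ^2 + sin^2(θ) dφ^2).
Parameterise by θ; the arc-length functional is
    J[φ] = ∫ 15 sqrt(1 + sin^2(θ) (dφ/dθ)^2) dθ,
so L = 15 sqrt(1 + sin^2(θ) φ'^2). Compute
    ∂L/∂φ = 0  (L has no explicit φ dependence),
    ∂L/∂φ' = 15 sin^2(θ) φ' / sqrt(1 + sin^2(θ) φ'^2).
Since ∂L/∂φ = 0, the Euler-Lagrange equation
    d/dθ(∂L/∂φ') − ∂L/∂φ = 0
reduces to d/dθ(∂L/∂φ') = 0, i.e. the momentum conjugate to φ is conserved:
    15 sin^2(θ) φ' / sqrt(1 + sin^2(θ) φ'^2) = C.
The overall factor of 15 is constant, so dividing through gives Clairaut's relation sin^2(θ) φ' / sqrt(1 + sin^2(θ) φ'^2) = C' (with C' = C/15). Solving for φ' and integrating gives the great-circle family
    cot(θ) = A cos(φ − φ_0),
i.e. the intersection of the sphere with a plane through the origin. The two constants A and φ_0 (equivalently C and one phase) are fixed by the two endpoint conditions.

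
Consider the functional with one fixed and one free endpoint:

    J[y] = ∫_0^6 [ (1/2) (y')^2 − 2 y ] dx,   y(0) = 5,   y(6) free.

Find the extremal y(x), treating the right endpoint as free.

The Lagrangian L = (1/2) (y')^2 − 2 y gives
    ∂L/∂y = −2,   ∂L/∂y' = y'.
Euler-Lagrange: d/dx(y') − (−2) = 0, i.e. y'' + 2 = 0, so
    y(x) = −(2/2) x^2 + C1 x + C2.
Fixed left endpoint y(0) = 5 ⇒ C2 = 5.
The right endpoint x = 6 is free, so the natural (transversality) condition is ∂L/∂y' |_{x=6} = 0, i.e. y'(6) = 0.
Compute y'(x) = −2 x + C1, so y'(6) = −12 + C1 = 0 ⇒ C1 = 12.
Therefore the extremal is
    y(x) = −x^2 + 12 x + 5.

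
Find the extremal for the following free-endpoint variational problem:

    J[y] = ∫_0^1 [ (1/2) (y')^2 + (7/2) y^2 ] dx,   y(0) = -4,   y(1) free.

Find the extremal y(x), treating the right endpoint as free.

The Lagrangian L = (1/2) (y')^2 + (7/2) y^2 gives
    ∂L/∂y = 7 y,   ∂L/∂y' = y'.
Euler-Lagrange: y'' − 7 y = 0.
With k = sqrt(7), the general solution is
    y(x) = A cosh(sqrt(7) x) + B sinh(sqrt(7) x).
Fixed left endpoint y(0) = -4 ⇒ A = -4.
The right endpoint x = 1 is free, so the natural (transversality) condition is ∂L/∂y' |_{x=1} = 0, i.e. y'(1) = 0.
Compute y'(x) = A k sinh(k x) + B k cosh(k x), so
    y'(1) = A k sinh(k·1) + B k cosh(k·1) = 0
    ⇒ B = −A tanh(k·1) = 4 tanh(sqrt(7)·1).
Therefore the extremal is
    y(x) = −4 cosh(sqrt(7) x) + 4 tanh(sqrt(7)·1) sinh(sqrt(7) x).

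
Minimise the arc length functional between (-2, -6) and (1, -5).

Arc-length functional: J[y] = ∫ sqrt(1 + (y')^2) dx.
Lagrangian L = sqrt(1 + (y')^2) has no explicit y dependence, so ∂L/∂y = 0 and the Euler-Lagrange equation gives
    d/dx( y' / sqrt(1 + (y')^2) ) = 0  ⇒  y' / sqrt(1 + (y')^2) = const.
Hence y' is constant, so y(x) is affine.
Fitting the endpoints (-2, -6) and (1, -5):
    slope m = ((-5) − (-6)) / (1 − (-2)) = 1/3,
    intercept c = (-6) − m·(-2) = -16/3.
Extremal: y(x) = (1/3) x - 16/3.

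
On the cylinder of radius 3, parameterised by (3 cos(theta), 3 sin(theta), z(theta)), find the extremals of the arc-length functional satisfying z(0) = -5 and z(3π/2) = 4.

Parameterise the cylinder of radius R = 3 as
    r(θ) = (3 cos θ, 3 sin θ, z(θ)).
The arc-length element is
    ds = sqrt(9 + (dz/dθ)^2) dθ,
so the Lagrangian is L = sqrt(9 + z'^2).
L depends on z' only, not on z or θ, so ∂L/∂z = 0 and
    ∂L/∂z' = z' / sqrt(9 + z'^2).
The Euler-Lagrange equation gives
    d/dθ( z' / sqrt(9 + z'^2) ) = 0,
so z' is constant. Integrating once:
    z(θ) = a θ + b,
a helix on the cylinder (a straight line when the cylinder is unrolled). The constants a, b are determined by the endpoint conditions.
With endpoint conditions z(0) = -5 and z(3π/2) = 4: from z(0) = b we get b = -5, and a·3π/2 + -5 = 4 gives a = 6/π, so
    z(θ) = (6/π) θ − 5.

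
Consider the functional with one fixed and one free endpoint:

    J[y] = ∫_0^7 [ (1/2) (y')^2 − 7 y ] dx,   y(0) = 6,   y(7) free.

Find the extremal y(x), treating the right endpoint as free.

The Lagrangian L = (1/2) (y')^2 − 7 y gives
    ∂L/∂y = −7,   ∂L/∂y' = y'.
Euler-Lagrange: d/dx(y') − (−7) = 0, i.e. y'' + 7 = 0, so
    y(x) = −(7/2) x^2 + C1 x + C2.
Fixed left endpoint y(0) = 6 ⇒ C2 = 6.
The right endpoint x = 7 is free, so the natural (transversality) condition is ∂L/∂y' |_{x=7} = 0, i.e. y'(7) = 0.
Compute y'(x) = −7 x + C1, so y'(7) = −49 + C1 = 0 ⇒ C1 = 49.
Therefore the extremal is
    y(x) = −(7/2) x^2 + 49 x + 6.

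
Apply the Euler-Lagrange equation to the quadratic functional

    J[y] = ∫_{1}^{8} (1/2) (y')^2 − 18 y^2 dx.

The Lagrangian is L = (1/2) (y')^2 − 18 y^2.
Compute ∂L/∂y = -36y, ∂L/∂y' = y'.
The Euler-Lagrange equation d/dx(∂L/∂y') − ∂L/∂y = 0 reduces to
    y'' + 36 y = 0.
Its general solution is
    y(x) = A sin(6x) + B cos(6x),
with A, B fixed by the endpoint conditions.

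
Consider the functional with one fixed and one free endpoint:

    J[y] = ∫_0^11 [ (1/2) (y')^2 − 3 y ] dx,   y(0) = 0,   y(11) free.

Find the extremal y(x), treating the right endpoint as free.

The Lagrangian L = (1/2) (y')^2 − 3 y gives
    ∂L/∂y = −3,   ∂L/∂y' = y'.
Euler-Lagrange: d/dx(y') − (−3) = 0, i.e. y'' + 3 = 0, so
    y(x) = −(3/2) x^2 + C1 x + C2.
Fixed left endpoint y(0) = 0 ⇒ C2 = 0.
The right endpoint x = 11 is free, so the natural (transversality) condition is ∂L/∂y' |_{x=11} = 0, i.e. y'(11) = 0.
Compute y'(x) = −3 x + C1, so y'(11) = −33 + C1 = 0 ⇒ C1 = 33.
Therefore the extremal is
    y(x) = −(3/2) x^2 + 33 x.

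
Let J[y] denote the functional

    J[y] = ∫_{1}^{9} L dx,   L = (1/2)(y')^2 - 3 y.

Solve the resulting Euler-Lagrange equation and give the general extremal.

The Lagrangian is L = (1/2)(y')^2 - 3 y.
∂L/∂y = -3.
∂L/∂y' = y'.
The Euler-Lagrange equation d/dx(∂L/∂y') − ∂L/∂y = 0 becomes:
    y'' + 3 = 0
General solution: y(x) = -(3/2) x^2 + A x + B, where A and B are arbitrary constants fixed by the endpoint conditions.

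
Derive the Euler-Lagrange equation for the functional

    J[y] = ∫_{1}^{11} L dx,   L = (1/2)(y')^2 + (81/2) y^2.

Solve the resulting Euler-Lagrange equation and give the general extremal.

The Lagrangian is L = (1/2)(y')^2 + (81/2) y^2.
∂L/∂y = 81y.
∂L/∂y' = y'.
The Euler-Lagrange equation d/dx(∂L/∂y') − ∂L/∂y = 0 becomes:
    y'' - 81 y = 0
General solution: y(x) = A e^(9x) + B e^(-9x), where A and B are arbitrary constants fixed by the endpoint conditions.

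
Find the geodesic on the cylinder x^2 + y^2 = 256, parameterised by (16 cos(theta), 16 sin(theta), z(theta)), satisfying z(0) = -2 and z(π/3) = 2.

Parameterise the cylinder of radius R = 16 as
    r(θ) = (16 cos θ, 16 sin θ, z(θ)).
The arc-length element is
    ds = sqrt(256 + (dz/dθ)^2) dθ,
so the Lagrangian is L = sqrt(256 + z'^2).
L depends on z' only, not on z or θ, so ∂L/∂z = 0 and
    ∂L/∂z' = z' / sqrt(256 + z'^2).
The Euler-Lagrange equation gives
    d/dθ( z' / sqrt(256 + z'^2) ) = 0,
so z' is constant. Integrating once:
    z(θ) = a θ + b,
a helix on the cylinder (a straight line when the cylinder is unrolled). The constants a, b are determined by the endpoint conditions.
With endpoint conditions z(0) = -2 and z(π/3) = 2: from z(0) = b we get b = -2, and a·π/3 + -2 = 2 gives a = 12/π, so
    z(θ) = (12/π) θ − 2.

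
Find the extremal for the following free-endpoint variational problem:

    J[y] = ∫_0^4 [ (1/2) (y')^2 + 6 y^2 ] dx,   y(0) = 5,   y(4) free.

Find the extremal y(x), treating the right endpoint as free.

The Lagrangian L = (1/2) (y')^2 + 6 y^2 gives
    ∂L/∂y = 12 y,   ∂L/∂y' = y'.
Euler-Lagrange: y'' − 12 y = 0.
With k = sqrt(12), the general solution is
    y(x) = A cosh(sqrt(12) x) + B sinh(sqrt(12) x).
Fixed left endpoint y(0) = 5 ⇒ A = 5.
The right endpoint x = 4 is free, so the natural (transversality) condition is ∂L/∂y' |_{x=4} = 0, i.e. y'(4) = 0.
Compute y'(x) = A k sinh(k x) + B k cosh(k x), so
    y'(4) = A k sinh(k·4) + B k cosh(k·4) = 0
    ⇒ B = −A tanh(k·4) = − 5 tanh(sqrt(12)·4).
Therefore the extremal is
    y(x) = 5 cosh(sqrt(12) x) − 5 tanh(sqrt(12)·4) sinh(sqrt(12) x).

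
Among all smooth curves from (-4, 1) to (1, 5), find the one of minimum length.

Arc-length functional: J[y] = ∫ sqrt(1 + (y')^2) dx.
Lagrangian L = sqrt(1 + (y')^2) has no explicit y dependence, so ∂L/∂y = 0 and the Euler-Lagrange equation gives
    d/dx( y' / sqrt(1 + (y')^2) ) = 0  ⇒  y' / sqrt(1 + (y')^2) = const.
Hence y' is constant, so y(x) is affine.
Fitting the endpoints (-4, 1) and (1, 5):
    slope m = (5 − 1) / (1 − (-4)) = 4/5,
    intercept c = 1 − m·(-4) = 21/5.
Extremal: y(x) = (4/5) x + 21/5.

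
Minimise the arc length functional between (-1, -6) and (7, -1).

Arc-length functional: J[y] = ∫ sqrt(1 + (y')^2) dx.
Lagrangian L = sqrt(1 + (y')^2) has no explicit y dependence, so ∂L/∂y = 0 and the Euler-Lagrange equation gives
    d/dx( y' / sqrt(1 + (y')^2) ) = 0  ⇒  y' / sqrt(1 + (y')^2) = const.
Hence y' is constant, so y(x) is affine.
Fitting the endpoints (-1, -6) and (7, -1):
    slope m = ((-1) − (-6)) / (7 − (-1)) = 5/8,
    intercept c = (-6) − m·(-1) = -43/8.
Extremal: y(x) = (5/8) x - 43/8.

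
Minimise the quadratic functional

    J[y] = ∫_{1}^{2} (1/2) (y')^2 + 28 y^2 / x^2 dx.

The Lagrangian is L = (1/2) (y')^2 + 28 y^2 / x^2.
Compute ∂L/∂y = 56y/x^2, ∂L/∂y' = y'.
The Euler-Lagrange equation d/dx(∂L/∂y') − ∂L/∂y = 0 reduces to
    y'' − 56/x^2 · y = 0  (x > 0).
Its general solution is
    y(x) = A x^8 + B x^(-7),
with A, B fixed by the endpoint conditions.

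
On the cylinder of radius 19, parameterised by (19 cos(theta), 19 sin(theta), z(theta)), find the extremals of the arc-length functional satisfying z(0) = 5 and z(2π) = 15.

Parameterise the cylinder of radius R = 19 as
    r(θ) = (19 cos θ, 19 sin θ, z(θ)).
The arc-length element is
    ds = sqrt(361 + (dz/dθ)^2) dθ,
so the Lagrangian is L = sqrt(361 + z'^2).
L depends on z' only, not on z or θ, so ∂L/∂z = 0 and
    ∂L/∂z' = z' / sqrt(361 + z'^2).
The Euler-Lagrange equation gives
    d/dθ( z' / sqrt(361 + z'^2) ) = 0,
so z' is constant. Integrating once:
    z(θ) = a θ + b,
a helix on the cylinder (a straight line when the cylinder is unrolled). The constants a, b are determined by the endpoint conditions.
With endpoint conditions z(0) = 5 and z(2π) = 15: from z(0) = b we get b = 5, and a·2π + 5 = 15 gives a = 5/π, so
    z(θ) = (5/π) θ + 5.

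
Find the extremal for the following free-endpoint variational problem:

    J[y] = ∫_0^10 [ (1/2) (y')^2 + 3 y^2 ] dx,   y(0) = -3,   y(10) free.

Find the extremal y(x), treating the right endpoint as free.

The Lagrangian L = (1/2) (y')^2 + 3 y^2 gives
    ∂L/∂y = 6 y,   ∂L/∂y' = y'.
Euler-Lagrange: y'' − 6 y = 0.
With k = sqrt(6), the general solution is
    y(x) = A cosh(sqrt(6) x) + B sinh(sqrt(6) x).
Fixed left endpoint y(0) = -3 ⇒ A = -3.
The right endpoint x = 10 is free, so the natural (transversality) condition is ∂L/∂y' |_{x=10} = 0, i.e. y'(10) = 0.
Compute y'(x) = A k sinh(k x) + B k cosh(k x), so
    y'(10) = A k sinh(k·10) + B k cosh(k·10) = 0
    ⇒ B = −A tanh(k·10) = 3 tanh(sqrt(6)·10).
Therefore the extremal is
    y(x) = −3 cosh(sqrt(6) x) + 3 tanh(sqrt(6)·10) sinh(sqrt(6) x).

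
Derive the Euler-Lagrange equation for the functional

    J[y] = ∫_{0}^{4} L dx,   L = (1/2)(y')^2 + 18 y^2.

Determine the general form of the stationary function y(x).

The Lagrangian is L = (1/2)(y')^2 + 18 y^2.
∂L/∂y = 36y.
∂L/∂y' = y'.
The Euler-Lagrange equation d/dx(∂L/∂y') − ∂L/∂y = 0 becomes:
    y'' - 36 y = 0
General solution: y(x) = A e^(6x) + B e^(-6x), where A and B are arbitrary constants fixed by the endpoint conditions.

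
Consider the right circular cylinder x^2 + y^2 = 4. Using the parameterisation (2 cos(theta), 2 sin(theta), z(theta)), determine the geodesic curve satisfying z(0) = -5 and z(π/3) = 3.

Parameterise the cylinder of radius R = 2 as
    r(θ) = (2 cos θ, 2 sin θ, z(θ)).
The arc-length element is
    ds = sqrt(4 + (dz/dθ)^2) dθ,
so the Lagrangian is L = sqrt(4 + z'^2).
L depends on z' only, not on z or θ, so ∂L/∂z = 0 and
    ∂L/∂z' = z' / sqrt(4 + z'^2).
The Euler-Lagrange equation gives
    d/dθ( z' / sqrt(4 + z'^2) ) = 0,
so z' is constant. Integrating once:
    z(θ) = a θ + b,
a helix on the cylinder (a straight line when the cylinder is unrolled). The constants a, b are determined by the endpoint conditions.
With endpoint conditions z(0) = -5 and z(π/3) = 3: from z(0) = b we get b = -5, and a·π/3 + -5 = 3 gives a = 24/π, so
    z(θ) = (24/π) θ − 5.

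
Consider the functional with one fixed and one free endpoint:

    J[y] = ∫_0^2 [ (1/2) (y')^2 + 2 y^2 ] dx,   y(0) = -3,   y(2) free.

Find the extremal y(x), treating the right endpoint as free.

The Lagrangian L = (1/2) (y')^2 + 2 y^2 gives
    ∂L/∂y = 4 y,   ∂L/∂y' = y'.
Euler-Lagrange: y'' − 4 y = 0.
With k = 2, the general solution is
    y(x) = A cosh(2 x) + B sinh(2 x).
Fixed left endpoint y(0) = -3 ⇒ A = -3.
The right endpoint x = 2 is free, so the natural (transversality) condition is ∂L/∂y' |_{x=2} = 0, i.e. y'(2) = 0.
Compute y'(x) = A k sinh(k x) + B k cosh(k x), so
    y'(2) = A k sinh(k·2) + B k cosh(k·2) = 0
    ⇒ B = −A tanh(k·2) = 3 tanh(2·2).
Therefore the extremal is
    y(x) = −3 cosh(2 x) + 3 tanh(2·2) sinh(2 x).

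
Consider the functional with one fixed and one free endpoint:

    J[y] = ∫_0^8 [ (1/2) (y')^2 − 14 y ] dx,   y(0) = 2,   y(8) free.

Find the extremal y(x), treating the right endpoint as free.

The Lagrangian L = (1/2) (y')^2 − 14 y gives
    ∂L/∂y = −14,   ∂L/∂y' = y'.
Euler-Lagrange: d/dx(y') − (−14) = 0, i.e. y'' + 14 = 0, so
    y(x) = −(14/2) x^2 + C1 x + C2.
Fixed left endpoint y(0) = 2 ⇒ C2 = 2.
The right endpoint x = 8 is free, so the natural (transversality) condition is ∂L/∂y' |_{x=8} = 0, i.e. y'(8) = 0.
Compute y'(x) = −14 x + C1, so y'(8) = −112 + C1 = 0 ⇒ C1 = 112.
Therefore the extremal is
    y(x) = −7 x^2 + 112 x + 2.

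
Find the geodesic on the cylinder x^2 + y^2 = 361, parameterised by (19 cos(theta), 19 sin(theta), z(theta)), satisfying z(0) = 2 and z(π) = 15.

Parameterise the cylinder of radius R = 19 as
    r(θ) = (19 cos θ, 19 sin θ, z(θ)).
The arc-length element is
    ds = sqrt(361 + (dz/dθ)^2) dθ,
so the Lagrangian is L = sqrt(361 + z'^2).
L depends on z' only, not on z or θ, so ∂L/∂z = 0 and
    ∂L/∂z' = z' / sqrt(361 + z'^2).
The Euler-Lagrange equation gives
    d/dθ( z' / sqrt(361 + z'^2) ) = 0,
so z' is constant. Integrating once:
    z(θ) = a θ + b,
a helix on the cylinder (a straight line when the cylinder is unrolled). The constants a, b are determined by the endpoint conditions.
With endpoint conditions z(0) = 2 and z(π) = 15: from z(0) = b we get b = 2, and a·π + 2 = 15 gives a = 13/π, so
    z(θ) = (13/π) θ + 2.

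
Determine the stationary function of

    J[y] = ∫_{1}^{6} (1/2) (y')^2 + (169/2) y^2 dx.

The Lagrangian is L = (1/2) (y')^2 + (169/2) y^2.
Compute ∂L/∂y = 169y, ∂L/∂y' = y'.
The Euler-Lagrange equation d/dx(∂L/∂y') − ∂L/∂y = 0 reduces to
    y'' − 169 y = 0.
Its general solution is
    y(x) = A e^(13x) + B e^(−13x),
with A, B fixed by the endpoint conditions.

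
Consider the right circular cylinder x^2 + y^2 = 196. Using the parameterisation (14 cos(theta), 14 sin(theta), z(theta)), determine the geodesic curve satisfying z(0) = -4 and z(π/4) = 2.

Parameterise the cylinder of radius R = 14 as
    r(θ) = (14 cos θ, 14 sin θ, z(θ)).
The arc-length element is
    ds = sqrt(196 + (dz/dθ)^2) dθ,
so the Lagrangian is L = sqrt(196 + z'^2).
L depends on z' only, not on z or θ, so ∂L/∂z = 0 and
    ∂L/∂z' = z' / sqrt(196 + z'^2).
The Euler-Lagrange equation gives
    d/dθ( z' / sqrt(196 + z'^2) ) = 0,
so z' is constant. Integrating once:
    z(θ) = a θ + b,
a helix on the cylinder (a straight line when the cylinder is unrolled). The constants a, b are determined by the endpoint conditions.
With endpoint conditions z(0) = -4 and z(π/4) = 2: from z(0) = b we get b = -4, and a·π/4 + -4 = 2 gives a = 24/π, so
    z(θ) = (24/π) θ − 4.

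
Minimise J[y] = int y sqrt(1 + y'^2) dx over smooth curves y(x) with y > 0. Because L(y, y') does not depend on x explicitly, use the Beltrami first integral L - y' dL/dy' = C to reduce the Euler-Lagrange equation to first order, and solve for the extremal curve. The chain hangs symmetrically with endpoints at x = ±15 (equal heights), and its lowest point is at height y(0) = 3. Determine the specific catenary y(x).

The Lagrangian L(y, y') = y sqrt(1 + y'^2) has no explicit x dependence, so the Beltrami identity applies:
    L − y' ∂L/∂y' = C.
Compute ∂L/∂y' = y · y' / sqrt(1 + y'^2). Then
    L − y' ∂L/∂y'
    = y sqrt(1 + y'^2) − y · y'^2 / sqrt(1 + y'^2)
    = y (1 + y'^2 − y'^2) / sqrt(1 + y'^2)
    = y / sqrt(1 + y'^2) = C.
Squaring gives y^2 = C^2 (1 + y'^2), i.e.
    y'^2 = y^2 / C^2 − 1.
Separating variables,
    dy / sqrt(y^2 − C^2) = dx / C,
and integrating gives arccosh(y / C) = (x − a)/C, so
    y(x) = C cosh((x − a)/C),
the catenary. The constants C and a are fixed by the two endpoint conditions (and, for the hanging-chain problem, the length constraint selects C).
Now fit the given data. The endpoints x = ±15 are symmetric at equal height, so the catenary is even about its minimum: a = 0 and y(x) = C cosh(x/C). The lowest point is y(0) = C cosh(0) = C, and we are told y(0) = 3, so C = 3. Therefore
    y(x) = 3 cosh(x/3),
and at the endpoints
    y(±15) = 3 cosh(15/3).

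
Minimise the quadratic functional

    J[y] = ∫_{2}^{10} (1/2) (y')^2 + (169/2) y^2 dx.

The Lagrangian is L = (1/2) (y')^2 + (169/2) y^2.
Compute ∂L/∂y = 169y, ∂L/∂y' = y'.
The Euler-Lagrange equation d/dx(∂L/∂y') − ∂L/∂y = 0 reduces to
    y'' − 169 y = 0.
Its general solution is
    y(x) = A e^(13x) + B e^(−13x),
with A, B fixed by the endpoint conditions.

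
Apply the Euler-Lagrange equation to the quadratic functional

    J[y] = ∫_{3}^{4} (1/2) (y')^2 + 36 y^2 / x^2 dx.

The Lagrangian is L = (1/2) (y')^2 + 36 y^2 / x^2.
Compute ∂L/∂y = 72y/x^2, ∂L/∂y' = y'.
The Euler-Lagrange equation d/dx(∂L/∂y') − ∂L/∂y = 0 reduces to
    y'' − 72/x^2 · y = 0  (x > 0).
Its general solution is
    y(x) = A x^9 + B x^(-8),
with A, B fixed by the endpoint conditions.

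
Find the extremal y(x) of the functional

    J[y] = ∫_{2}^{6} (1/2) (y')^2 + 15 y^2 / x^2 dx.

The Lagrangian is L = (1/2) (y')^2 + 15 y^2 / x^2.
Compute ∂L/∂y = 30y/x^2, ∂L/∂y' = y'.
The Euler-Lagrange equation d/dx(∂L/∂y') − ∂L/∂y = 0 reduces to
    y'' − 30/x^2 · y = 0  (x > 0).
Its general solution is
    y(x) = A x^6 + B x^(-5),
with A, B fixed by the endpoint conditions.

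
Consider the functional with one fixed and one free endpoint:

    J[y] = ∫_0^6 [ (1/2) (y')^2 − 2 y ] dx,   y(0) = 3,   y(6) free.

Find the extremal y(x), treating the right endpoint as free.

The Lagrangian L = (1/2) (y')^2 − 2 y gives
    ∂L/∂y = −2,   ∂L/∂y' = y'.
Euler-Lagrange: d/dx(y') − (−2) = 0, i.e. y'' + 2 = 0, so
    y(x) = −(2/2) x^2 + C1 x + C2.
Fixed left endpoint y(0) = 3 ⇒ C2 = 3.
The right endpoint x = 6 is free, so the natural (transversality) condition is ∂L/∂y' |_{x=6} = 0, i.e. y'(6) = 0.
Compute y'(x) = −2 x + C1, so y'(6) = −12 + C1 = 0 ⇒ C1 = 12.
Therefore the extremal is
    y(x) = −x^2 + 12 x + 3.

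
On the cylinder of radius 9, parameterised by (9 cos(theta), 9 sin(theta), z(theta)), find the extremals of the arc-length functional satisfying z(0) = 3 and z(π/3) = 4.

Parameterise the cylinder of radius R = 9 as
    r(θ) = (9 cos θ, 9 sin θ, z(θ)).
The arc-length element is
    ds = sqrt(81 + (dz/dθ)^2) dθ,
so the Lagrangian is L = sqrt(81 + z'^2).
L depends on z' only, not on z or θ, so ∂L/∂z = 0 and
    ∂L/∂z' = z' / sqrt(81 + z'^2).
The Euler-Lagrange equation gives
    d/dθ( z' / sqrt(81 + z'^2) ) = 0,
so z' is constant. Integrating once:
    z(θ) = a θ + b,
a helix on the cylinder (a straight line when the cylinder is unrolled). The constants a, b are determined by the endpoint conditions.
With endpoint conditions z(0) = 3 and z(π/3) = 4: from z(0) = b we get b = 3, and a·π/3 + 3 = 4 gives a = 3/π, so
    z(θ) = (3/π) θ + 3.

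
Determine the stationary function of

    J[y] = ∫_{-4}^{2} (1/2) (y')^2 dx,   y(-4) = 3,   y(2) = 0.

The Lagrangian is L = (1/2) (y')^2.
Compute ∂L/∂y = 0, ∂L/∂y' = y'.
The Euler-Lagrange equation d/dx(∂L/∂y') − ∂L/∂y = 0 reduces to
    y'' = 0.
Its general solution is
    y(x) = A x + B,
with A, B fixed by the endpoint conditions.
Applying the endpoint conditions y(-4) = 3 and y(2) = 0: solve A·-4 + B = 3 and A·2 + B = 0. Subtracting gives A(2 − -4) = 0 − 3, so A = -1/2, and B = 3 − A·-4 = 1. Therefore
    y(x) = (-1/2) x + 1.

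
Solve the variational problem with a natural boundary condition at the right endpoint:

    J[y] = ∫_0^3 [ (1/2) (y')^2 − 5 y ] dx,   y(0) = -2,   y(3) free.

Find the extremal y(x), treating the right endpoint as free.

The Lagrangian L = (1/2) (y')^2 − 5 y gives
    ∂L/∂y = −5,   ∂L/∂y' = y'.
Euler-Lagrange: d/dx(y') − (−5) = 0, i.e. y'' + 5 = 0, so
    y(x) = −(5/2) x^2 + C1 x + C2.
Fixed left endpoint y(0) = -2 ⇒ C2 = -2.
The right endpoint x = 3 is free, so the natural (transversality) condition is ∂L/∂y' |_{x=3} = 0, i.e. y'(3) = 0.
Compute y'(x) = −5 x + C1, so y'(3) = −15 + C1 = 0 ⇒ C1 = 15.
Therefore the extremal is
    y(x) = −(5/2) x^2 + 15 x − 2.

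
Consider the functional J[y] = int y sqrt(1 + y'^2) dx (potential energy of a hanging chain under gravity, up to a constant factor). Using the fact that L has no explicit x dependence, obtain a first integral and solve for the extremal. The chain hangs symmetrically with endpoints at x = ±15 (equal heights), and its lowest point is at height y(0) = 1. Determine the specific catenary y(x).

The Lagrangian L(y, y') = y sqrt(1 + y'^2) has no explicit x dependence, so the Beltrami identity applies:
    L − y' ∂L/∂y' = C.
Compute ∂L/∂y' = y · y' / sqrt(1 + y'^2). Then
    L − y' ∂L/∂y'
    = y sqrt(1 + y'^2) − y · y'^2 / sqrt(1 + y'^2)
    = y (1 + y'^2 − y'^2) / sqrt(1 + y'^2)
    = y / sqrt(1 + y'^2) = C.
Squaring gives y^2 = C^2 (1 + y'^2), i.e.
    y'^2 = y^2 / C^2 − 1.
Separating variables,
    dy / sqrt(y^2 − C^2) = dx / C,
and integrating gives arccosh(y / C) = (x − a)/C, so
    y(x) = C cosh((x − a)/C),
the catenary. The constants C and a are fixed by the two endpoint conditions (and, for the hanging-chain problem, the length constraint selects C).
Now fit the given data. The endpoints x = ±15 are symmetric at equal height, so the catenary is even about its minimum: a = 0 and y(x) = C cosh(x/C). The lowest point is y(0) = C cosh(0) = C, and we are told y(0) = 1, so C = 1. Therefore
    y(x) = cosh(x),
and at the endpoints
    y(±15) = cosh(15).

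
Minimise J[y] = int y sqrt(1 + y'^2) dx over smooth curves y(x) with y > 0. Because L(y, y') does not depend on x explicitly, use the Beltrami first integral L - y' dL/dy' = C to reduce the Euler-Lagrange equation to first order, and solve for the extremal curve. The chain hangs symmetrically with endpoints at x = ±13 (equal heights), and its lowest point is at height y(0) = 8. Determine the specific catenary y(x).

The Lagrangian L(y, y') = y sqrt(1 + y'^2) has no explicit x dependence, so the Beltrami identity applies:
    L − y' ∂L/∂y' = C.
Compute ∂L/∂y' = y · y' / sqrt(1 + y'^2). Then
    L − y' ∂L/∂y'
    = y sqrt(1 + y'^2) − y · y'^2 / sqrt(1 + y'^2)
    = y (1 + y'^2 − y'^2) / sqrt(1 + y'^2)
    = y / sqrt(1 + y'^2) = C.
Squaring gives y^2 = C^2 (1 + y'^2), i.e.
    y'^2 = y^2 / C^2 − 1.
Separating variables,
    dy / sqrt(y^2 − C^2) = dx / C,
and integrating gives arccosh(y / C) = (x − a)/C, so
    y(x) = C cosh((x − a)/C),
the catenary. The constants C and a are fixed by the two endpoint conditions (and, for the hanging-chain problem, the length constraint selects C).
Now fit the given data. The endpoints x = ±13 are symmetric at equal height, so the catenary is even about its minimum: a = 0 and y(x) = C cosh(x/C). The lowest point is y(0) = C cosh(0) = C, and we are told y(0) = 8, so C = 8. Therefore
    y(x) = 8 cosh(x/8),
and at the endpoints
    y(±13) = 8 cosh(13/8).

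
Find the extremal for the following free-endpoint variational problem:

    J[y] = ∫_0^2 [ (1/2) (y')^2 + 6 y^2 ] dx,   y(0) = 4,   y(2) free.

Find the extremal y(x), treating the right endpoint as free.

The Lagrangian L = (1/2) (y')^2 + 6 y^2 gives
    ∂L/∂y = 12 y,   ∂L/∂y' = y'.
Euler-Lagrange: y'' − 12 y = 0.
With k = sqrt(12), the general solution is
    y(x) = A cosh(sqrt(12) x) + B sinh(sqrt(12) x).
Fixed left endpoint y(0) = 4 ⇒ A = 4.
The right endpoint x = 2 is free, so the natural (transversality) condition is ∂L/∂y' |_{x=2} = 0, i.e. y'(2) = 0.
Compute y'(x) = A k sinh(k x) + B k cosh(k x), so
    y'(2) = A k sinh(k·2) + B k cosh(k·2) = 0
    ⇒ B = −A tanh(k·2) = − 4 tanh(sqrt(12)·2).
Therefore the extremal is
    y(x) = 4 cosh(sqrt(12) x) − 4 tanh(sqrt(12)·2) sinh(sqrt(12) x).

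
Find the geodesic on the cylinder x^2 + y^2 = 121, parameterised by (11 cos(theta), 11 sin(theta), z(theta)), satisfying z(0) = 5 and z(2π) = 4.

Parameterise the cylinder of radius R = 11 as
    r(θ) = (11 cos θ, 11 sin θ, z(θ)).
The arc-length element is
    ds = sqrt(121 + (dz/dθ)^2) dθ,
so the Lagrangian is L = sqrt(121 + z'^2).
L depends on z' only, not on z or θ, so ∂L/∂z = 0 and
    ∂L/∂z' = z' / sqrt(121 + z'^2).
The Euler-Lagrange equation gives
    d/dθ( z' / sqrt(121 + z'^2) ) = 0,
so z' is constant. Integrating once:
    z(θ) = a θ + b,
a helix on the cylinder (a straight line when the cylinder is unrolled). The constants a, b are determined by the endpoint conditions.
With endpoint conditions z(0) = 5 and z(2π) = 4: from z(0) = b we get b = 5, and a·2π + 5 = 4 gives a = -1/(2π), so
    z(θ) = (-1/(2π)) θ + 5.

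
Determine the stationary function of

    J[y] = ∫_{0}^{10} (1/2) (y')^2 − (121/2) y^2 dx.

The Lagrangian is L = (1/2) (y')^2 − (121/2) y^2.
Compute ∂L/∂y = -121y, ∂L/∂y' = y'.
The Euler-Lagrange equation d/dx(∂L/∂y') − ∂L/∂y = 0 reduces to
    y'' + 121 y = 0.
Its general solution is
    y(x) = A sin(11x) + B cos(11x),
with A, B fixed by the endpoint conditions.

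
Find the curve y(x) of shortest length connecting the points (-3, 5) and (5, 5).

Arc-length functional: J[y] = ∫ sqrt(1 + (y')^2) dx.
Lagrangian L = sqrt(1 + (y')^2) has no explicit y dependence, so ∂L/∂y = 0 and the Euler-Lagrange equation gives
    d/dx( y' / sqrt(1 + (y')^2) ) = 0  ⇒  y' / sqrt(1 + (y')^2) = const.
Hence y' is constant, so y(x) is affine.
Fitting the endpoints (-3, 5) and (5, 5):
    slope m = (5 − 5) / (5 − (-3)) = 0,
    intercept c = 5 − m·(-3) = 5.
Extremal: y(x) = 5.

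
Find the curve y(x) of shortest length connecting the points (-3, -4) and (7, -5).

Arc-length functional: J[y] = ∫ sqrt(1 + (y')^2) dx.
Lagrangian L = sqrt(1 + (y')^2) has no explicit y dependence, so ∂L/∂y = 0 and the Euler-Lagrange equation gives
    d/dx( y' / sqrt(1 + (y')^2) ) = 0  ⇒  y' / sqrt(1 + (y')^2) = const.
Hence y' is constant, so y(x) is affine.
Fitting the endpoints (-3, -4) and (7, -5):
    slope m = ((-5) − (-4)) / (7 − (-3)) = -1/10,
    intercept c = (-4) − m·(-3) = -43/10.
Extremal: y(x) = (-1/10) x - 43/10.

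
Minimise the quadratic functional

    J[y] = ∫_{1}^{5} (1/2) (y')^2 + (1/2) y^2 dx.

The Lagrangian is L = (1/2) (y')^2 + (1/2) y^2.
Compute ∂L/∂y = y, ∂L/∂y' = y'.
The Euler-Lagrange equation d/dx(∂L/∂y') − ∂L/∂y = 0 reduces to
    y'' − y = 0.
Its general solution is
    y(x) = A e^x + B e^(−x),
with A, B fixed by the endpoint conditions.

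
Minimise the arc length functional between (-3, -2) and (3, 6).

Arc-length functional: J[y] = ∫ sqrt(1 + (y')^2) dx.
Lagrangian L = sqrt(1 + (y')^2) has no explicit y dependence, so ∂L/∂y = 0 and the Euler-Lagrange equation gives
    d/dx( y' / sqrt(1 + (y')^2) ) = 0  ⇒  y' / sqrt(1 + (y')^2) = const.
Hence y' is constant, so y(x) is affine.
Fitting the endpoints (-3, -2) and (3, 6):
    slope m = (6 − (-2)) / (3 − (-3)) = 4/3,
    intercept c = (-2) − m·(-3) = 2.
Extremal: y(x) = (4/3) x + 2.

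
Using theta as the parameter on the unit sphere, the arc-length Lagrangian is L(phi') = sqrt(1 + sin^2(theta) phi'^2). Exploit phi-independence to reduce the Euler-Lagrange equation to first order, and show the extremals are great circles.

On the unit sphere with spherical coordinates (θ, φ), the induced metric is
    ds^2 = dθ^2 + sin^2(θ) dφ^2.
Parameterise by θ; the arc-length functional is
    J[φ] = ∫ sqrt(1 + sin^2(θ) (dφ/dθ)^2) dθ,
so L = sqrt(1 + sin^2(θ) φ'^2). Compute
    ∂L/∂φ = 0  (L has no explicit φ dependence),
    ∂L/∂φ' = sin^2(θ) φ' / sqrt(1 + sin^2(θ) φ'^2).
Since ∂L/∂φ = 0, the Euler-Lagrange equation
    d/dθ(∂L/∂φ') − ∂L/∂φ = 0
reduces to d/dθ(∂L/∂φ') = 0, i.e. the momentum conjugate to φ is conserved:
    sin^2(θ) φ' / sqrt(1 + sin^2(θ) φ'^2) = C.
This is Clairaut's relation for the sphere. Solving for φ' and integrating gives the great-circle family
    cot(θ) = A cos(φ − φ_0),
i.e. the intersection of the sphere with a plane through the origin. The two constants A and φ_0 (equivalently C and one phase) are fixed by the two endpoint conditions.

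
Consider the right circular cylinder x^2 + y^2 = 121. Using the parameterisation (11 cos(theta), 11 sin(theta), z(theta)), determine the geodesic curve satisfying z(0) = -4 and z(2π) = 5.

Parameterise the cylinder of radius R = 11 as
    r(θ) = (11 cos θ, 11 sin θ, z(θ)).
The arc-length element is
    ds = sqrt(121 + (dz/dθ)^2) dθ,
so the Lagrangian is L = sqrt(121 + z'^2).
L depends on z' only, not on z or θ, so ∂L/∂z = 0 and
    ∂L/∂z' = z' / sqrt(121 + z'^2).
The Euler-Lagrange equation gives
    d/dθ( z' / sqrt(121 + z'^2) ) = 0,
so z' is constant. Integrating once:
    z(θ) = a θ + b,
a helix on the cylinder (a straight line when the cylinder is unrolled). The constants a, b are determined by the endpoint conditions.
With endpoint conditions z(0) = -4 and z(2π) = 5: from z(0) = b we get b = -4, and a·2π + -4 = 5 gives a = 9/(2π), so
    z(θ) = (9/(2π)) θ − 4.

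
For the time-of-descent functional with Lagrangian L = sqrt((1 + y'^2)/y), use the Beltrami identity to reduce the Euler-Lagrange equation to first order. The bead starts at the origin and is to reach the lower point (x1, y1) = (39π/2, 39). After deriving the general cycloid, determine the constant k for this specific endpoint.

The Lagrangian L = sqrt((1 + y'^2) / y) has no explicit x dependence, so the Beltrami identity applies:
    L − y' ∂L/∂y' = C.
Compute ∂L/∂y' = y' / sqrt(y (1 + y'^2)).
Substitute:
    sqrt((1 + y'^2)/y) − y'·y' / sqrt(y (1 + y'^2))
    = (1 + y'^2) / sqrt(y (1 + y'^2)) − y'^2 / sqrt(y (1 + y'^2))
    = 1 / sqrt(y (1 + y'^2)) = C.
Squaring and rearranging gives the first integral
    y (1 + y'^2) = 1/C^2 =: k   (constant).
Solving this first-order ODE by the substitution
    y = (k/2)(1 − cos θ)
yields the cycloid parameterisation
    x(θ) = (k/2)(θ − sin θ),   y(θ) = (k/2)(1 − cos θ).
The constant k is fixed by the endpoint condition.
Now fit the given lower endpoint (x1, y1) = (39π/2, 39). At the bottom of the first arch (θ = π), the parametric equations give
    y(π) = (k/2)(1 − cos π) = k,
    x(π) = (k/2)(π − sin π) = kπ/2.
Matching y(π) = 39 gives k = 39, consistent with x(π) = 39π/2. Therefore the specific cycloid is
    x(θ) = (39/2)(θ − sin θ),   y(θ) = (39/2)(1 − cos θ).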